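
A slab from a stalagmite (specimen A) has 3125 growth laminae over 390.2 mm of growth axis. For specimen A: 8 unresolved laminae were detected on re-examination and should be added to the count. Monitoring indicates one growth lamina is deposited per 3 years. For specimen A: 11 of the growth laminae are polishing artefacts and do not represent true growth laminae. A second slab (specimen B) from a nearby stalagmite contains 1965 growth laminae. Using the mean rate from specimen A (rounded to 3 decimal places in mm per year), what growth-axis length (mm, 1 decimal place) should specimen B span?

247.6 mm

Specimen A: correcting the raw count gives 3125 − 11 + 8 = 3122 true growth laminae.
Specimen A: at 3 years per growth lamina, 3122 × 3 = 9366 years.
A: Extension rate ≈ 390.2 / 9366 = 0.042 mm/year.
Specimen B: 1965 growth laminae at 3 years each span 1965 × 3 = 5895 years. Length of B = 0.042 × 5895 = 247.6 mm.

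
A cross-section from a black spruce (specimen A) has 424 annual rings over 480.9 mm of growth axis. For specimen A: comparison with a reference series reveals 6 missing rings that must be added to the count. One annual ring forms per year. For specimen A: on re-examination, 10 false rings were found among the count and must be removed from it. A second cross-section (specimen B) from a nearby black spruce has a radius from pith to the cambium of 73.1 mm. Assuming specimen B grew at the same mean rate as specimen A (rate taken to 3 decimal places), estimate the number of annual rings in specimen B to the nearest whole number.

64 annual rings

Specimen A: true annual ring count = 424 − 10 + 6 = 420.
A: Mean rate = 480.9 mm / 420 years ≈ 1.145 mm/yr.
B spans 73.1 / 1.145 = 63.84 years ≈ 64 annual rings.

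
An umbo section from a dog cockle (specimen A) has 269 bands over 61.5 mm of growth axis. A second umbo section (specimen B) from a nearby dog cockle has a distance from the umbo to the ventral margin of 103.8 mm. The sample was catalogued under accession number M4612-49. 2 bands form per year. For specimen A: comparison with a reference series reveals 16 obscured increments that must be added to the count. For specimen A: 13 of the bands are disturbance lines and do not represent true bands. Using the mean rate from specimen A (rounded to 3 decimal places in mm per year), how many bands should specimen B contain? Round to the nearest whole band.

Specimen A: correcting the raw count gives 269 − 13 + 16 = 272 true bands.
Specimen A: 272 bands at 2 per year is 272 / 2 = 136 years.
A: Mean rate = 61.5 mm / 136 years ≈ 0.452 mm/year.
Specimen B: 103.8 mm / 0.452 mm per year = 229.65 years; at 2 bands per year that is 229.65 × 2 ≈ 459 bands.

459 bands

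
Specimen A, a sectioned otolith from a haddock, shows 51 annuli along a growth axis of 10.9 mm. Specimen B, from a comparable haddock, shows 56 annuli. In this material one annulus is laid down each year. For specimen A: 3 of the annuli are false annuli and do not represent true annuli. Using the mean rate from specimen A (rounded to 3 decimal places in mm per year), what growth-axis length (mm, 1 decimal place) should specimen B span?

12.7 mm

Specimen A: adjusted count: 51 − 3 = 48 annuli.
A: Extension rate ≈ 10.9 / 48 = 0.227 mm/yr.
Length of B = 0.227 × 56 = 12.7 mm.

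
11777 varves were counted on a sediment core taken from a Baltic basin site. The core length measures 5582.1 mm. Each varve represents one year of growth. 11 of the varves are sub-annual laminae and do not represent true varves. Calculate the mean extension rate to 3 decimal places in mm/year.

0.474 mm/year

After corrections the count is 11777 − 11 = 11766 varves.
5582.1 mm over 11766 years gives 5582.1 / 11766 ≈ 0.474 mm/year.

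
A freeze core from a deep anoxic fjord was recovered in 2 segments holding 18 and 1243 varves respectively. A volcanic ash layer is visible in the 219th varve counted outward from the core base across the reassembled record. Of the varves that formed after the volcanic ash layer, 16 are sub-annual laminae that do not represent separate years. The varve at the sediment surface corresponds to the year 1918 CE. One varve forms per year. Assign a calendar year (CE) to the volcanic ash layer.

892 CE

Total varves = 18 + 1243 = 1261.
Between varve 219 and the sediment surface there are 1261 − 219 = 1042 varves.
1042 − 16 false = 1026 true varves after the volcanic ash layer.
The varve at the sediment surface is 1918 CE, so the volcanic ash layer dates to 1918 − 1026 = 892 CE.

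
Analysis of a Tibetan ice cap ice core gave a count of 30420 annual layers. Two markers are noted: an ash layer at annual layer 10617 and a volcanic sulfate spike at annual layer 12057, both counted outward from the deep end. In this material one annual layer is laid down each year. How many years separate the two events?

The two markers are separated by 12057 − 10617 = 1440 annual layers.
At one annual layer per year, 1440 years elapsed between them.

1440 yr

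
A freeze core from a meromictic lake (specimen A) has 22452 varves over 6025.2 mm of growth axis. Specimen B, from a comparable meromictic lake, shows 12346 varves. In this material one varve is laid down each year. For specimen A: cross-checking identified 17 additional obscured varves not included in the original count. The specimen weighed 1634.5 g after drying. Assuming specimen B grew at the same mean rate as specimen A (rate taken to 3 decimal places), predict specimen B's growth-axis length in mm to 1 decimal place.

Specimen A: adjusted count: 22452 + 17 = 22469 varves.
A: Mean rate = 6025.2 mm / 22469 years ≈ 0.268 mm/year.
B's length ≈ 0.268 × 12346 = 3308.7 mm.

3308.7 mm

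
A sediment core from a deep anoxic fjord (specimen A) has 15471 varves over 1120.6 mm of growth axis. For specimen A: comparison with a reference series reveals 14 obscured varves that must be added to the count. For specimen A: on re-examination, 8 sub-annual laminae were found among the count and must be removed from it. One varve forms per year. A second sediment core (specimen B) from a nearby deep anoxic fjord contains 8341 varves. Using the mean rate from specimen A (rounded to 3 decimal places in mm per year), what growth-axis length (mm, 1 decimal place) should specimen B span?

Specimen A: correcting the raw count gives 15471 − 8 + 14 = 15477 true varves.
A: 1120.6 mm over 15477 years gives 1120.6 / 15477 ≈ 0.072 mm/yr.
For B, 0.072 mm/year × 8341 years = 600.6 mm.

600.6 mm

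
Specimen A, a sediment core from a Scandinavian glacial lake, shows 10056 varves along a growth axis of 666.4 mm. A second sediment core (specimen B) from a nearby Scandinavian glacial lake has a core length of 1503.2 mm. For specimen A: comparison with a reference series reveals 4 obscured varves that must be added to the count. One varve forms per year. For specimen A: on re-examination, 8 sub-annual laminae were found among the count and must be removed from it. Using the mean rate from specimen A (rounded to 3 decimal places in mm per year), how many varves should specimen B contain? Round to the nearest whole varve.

22776 varves

Specimen A: correcting the raw count gives 10056 − 8 + 4 = 10052 true varves.
A: 666.4 mm over 10052 years gives 666.4 / 10052 ≈ 0.066 mm/year.
Specimen B: 1503.2 mm / 0.066 mm per year = 22775.76 years ≈ 22776 varves.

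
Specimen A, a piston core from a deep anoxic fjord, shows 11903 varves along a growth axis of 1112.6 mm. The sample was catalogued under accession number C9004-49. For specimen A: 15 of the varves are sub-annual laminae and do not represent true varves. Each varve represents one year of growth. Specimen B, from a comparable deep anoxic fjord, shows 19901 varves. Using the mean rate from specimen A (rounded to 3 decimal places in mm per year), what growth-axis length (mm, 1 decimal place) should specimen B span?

1870.7 mm

Specimen A: correcting the raw count gives 11903 − 15 = 11888 true varves.
A: 1112.6 mm over 11888 years gives 1112.6 / 11888 ≈ 0.094 mm/yr.
Length of B = 0.094 × 19901 = 1870.7 mm.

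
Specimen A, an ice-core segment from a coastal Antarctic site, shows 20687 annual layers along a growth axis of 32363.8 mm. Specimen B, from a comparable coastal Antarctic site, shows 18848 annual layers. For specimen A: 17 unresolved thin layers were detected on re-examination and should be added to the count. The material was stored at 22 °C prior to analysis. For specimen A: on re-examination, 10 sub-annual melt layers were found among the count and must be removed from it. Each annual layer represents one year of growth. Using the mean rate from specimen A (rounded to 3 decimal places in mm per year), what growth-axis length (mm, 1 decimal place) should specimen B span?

Specimen A: correcting the raw count gives 20687 − 10 + 17 = 20694 true annual layers.
A: Extension rate ≈ 32363.8 / 20694 = 1.564 mm per year.
B's length ≈ 1.564 × 18848 = 29478.3 mm.

29478.3 mm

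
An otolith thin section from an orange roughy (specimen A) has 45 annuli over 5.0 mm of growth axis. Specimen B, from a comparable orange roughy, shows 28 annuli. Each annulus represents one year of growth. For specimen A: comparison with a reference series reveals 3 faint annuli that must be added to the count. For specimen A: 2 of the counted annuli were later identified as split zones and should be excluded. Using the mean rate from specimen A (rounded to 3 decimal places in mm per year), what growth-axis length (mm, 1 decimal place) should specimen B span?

3.1 mm

Specimen A: true annulus count = 45 − 2 + 3 = 46.
A: 5.0 mm over 46 years gives 5.0 / 46 ≈ 0.109 mm per year.
For B, 0.109 mm/year × 28 years = 3.1 mm.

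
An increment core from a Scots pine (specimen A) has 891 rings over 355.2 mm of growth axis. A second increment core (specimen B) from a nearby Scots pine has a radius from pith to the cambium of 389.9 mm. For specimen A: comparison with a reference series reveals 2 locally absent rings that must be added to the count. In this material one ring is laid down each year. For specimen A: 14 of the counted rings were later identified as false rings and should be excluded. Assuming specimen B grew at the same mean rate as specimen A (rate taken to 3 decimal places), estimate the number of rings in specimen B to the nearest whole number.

Specimen A: adjusted count: 891 − 14 + 2 = 879 rings.
A: 355.2 mm over 879 years gives 355.2 / 879 ≈ 0.404 mm/year.
Specimen B: 389.9 mm / 0.404 mm per year = 965.10 years ≈ 965 rings.

965 rings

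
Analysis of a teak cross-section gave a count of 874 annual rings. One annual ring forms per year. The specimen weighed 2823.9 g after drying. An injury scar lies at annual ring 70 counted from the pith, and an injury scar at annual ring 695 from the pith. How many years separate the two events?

625 years

Separation: 695 − 70 = 625 annual rings.
At one annual ring per year, 625 years elapsed between them.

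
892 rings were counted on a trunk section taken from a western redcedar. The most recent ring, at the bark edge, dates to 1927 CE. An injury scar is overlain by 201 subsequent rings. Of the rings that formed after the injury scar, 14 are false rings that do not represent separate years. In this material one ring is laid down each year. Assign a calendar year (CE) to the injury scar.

201 rings formed after the injury scar.
Excluding 14 false rings: 201 − 14 = 187.
The ring at the bark edge is 1927 CE, so the injury scar dates to 1927 − 187 = 1740 CE.

1740 CE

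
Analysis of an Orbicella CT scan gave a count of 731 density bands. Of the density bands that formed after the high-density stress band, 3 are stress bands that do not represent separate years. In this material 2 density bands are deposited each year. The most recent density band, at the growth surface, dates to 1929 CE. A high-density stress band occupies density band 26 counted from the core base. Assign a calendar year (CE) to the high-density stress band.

731 − 26 = 705 density bands lie beyond the high-density stress band toward the growth surface.
Excluding 3 false density bands: 705 − 3 = 702.
Dividing by 2 density bands per year: 702 / 2 = 351 years.
The density band at the growth surface is 1929 CE, so the high-density stress band dates to 1929 − 351 = 1578 CE.

1578 CE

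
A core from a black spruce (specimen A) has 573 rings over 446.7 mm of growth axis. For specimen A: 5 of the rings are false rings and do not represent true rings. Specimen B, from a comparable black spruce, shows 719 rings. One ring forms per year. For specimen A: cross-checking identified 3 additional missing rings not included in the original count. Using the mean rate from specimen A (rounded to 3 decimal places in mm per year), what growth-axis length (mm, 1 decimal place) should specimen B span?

Specimen A: adjusted count: 573 − 5 + 3 = 571 rings.
A: Extension rate ≈ 446.7 / 571 = 0.782 mm per year.
B's length ≈ 0.782 × 719 = 562.3 mm.

562.3 mm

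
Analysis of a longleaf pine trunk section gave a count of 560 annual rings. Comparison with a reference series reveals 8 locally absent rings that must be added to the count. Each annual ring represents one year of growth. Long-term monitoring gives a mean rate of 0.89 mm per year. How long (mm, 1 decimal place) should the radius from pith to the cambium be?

505.5 mm

After corrections the count is 560 + 8 = 568 annual rings.
568 years at 0.89 mm/year gives 0.89 × 568 = 505.5 mm.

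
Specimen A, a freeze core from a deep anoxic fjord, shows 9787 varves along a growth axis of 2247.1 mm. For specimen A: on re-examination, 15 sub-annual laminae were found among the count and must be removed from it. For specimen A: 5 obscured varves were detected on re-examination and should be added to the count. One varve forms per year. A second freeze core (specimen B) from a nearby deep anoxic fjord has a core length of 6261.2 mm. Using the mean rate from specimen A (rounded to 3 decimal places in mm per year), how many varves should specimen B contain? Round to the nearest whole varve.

27223 varves

Specimen A: after corrections the count is 9787 − 15 + 5 = 9777 varves.
A: Extension rate ≈ 2247.1 / 9777 = 0.230 mm/year.
Specimen B: 6261.2 mm / 0.230 mm per year = 27222.61 years ≈ 27223 varves.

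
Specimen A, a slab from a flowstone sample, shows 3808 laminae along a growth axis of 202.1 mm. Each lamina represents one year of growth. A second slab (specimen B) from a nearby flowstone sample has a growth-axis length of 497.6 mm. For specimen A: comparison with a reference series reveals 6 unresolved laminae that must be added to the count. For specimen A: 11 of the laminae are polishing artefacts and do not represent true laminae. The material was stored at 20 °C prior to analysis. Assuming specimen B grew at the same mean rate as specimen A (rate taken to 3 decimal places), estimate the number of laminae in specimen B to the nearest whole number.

9389 laminae

Specimen A: true lamina count = 3808 − 11 + 6 = 3803.
A: Mean rate = 202.1 mm / 3803 years ≈ 0.053 mm per year.
B spans 497.6 / 0.053 = 9388.68 years ≈ 9389 laminae.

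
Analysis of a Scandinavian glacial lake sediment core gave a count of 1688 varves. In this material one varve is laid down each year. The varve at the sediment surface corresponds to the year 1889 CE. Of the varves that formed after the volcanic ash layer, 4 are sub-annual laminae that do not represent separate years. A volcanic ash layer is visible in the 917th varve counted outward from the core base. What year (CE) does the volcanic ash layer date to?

1122 CE

1688 − 917 = 771 varves lie beyond the volcanic ash layer toward the sediment surface.
771 − 4 false = 767 true varves after the volcanic ash layer.
The varve at the sediment surface is 1889 CE, so the volcanic ash layer dates to 1889 − 767 = 1122 CE.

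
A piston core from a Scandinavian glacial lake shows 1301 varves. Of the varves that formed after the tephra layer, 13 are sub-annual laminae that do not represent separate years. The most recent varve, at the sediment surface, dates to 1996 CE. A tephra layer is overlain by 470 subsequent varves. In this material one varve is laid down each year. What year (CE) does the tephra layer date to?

470 varves post-date the tephra layer.
470 − 13 false = 457 true varves after the tephra layer.
Counting back 457 years from 1996 CE places the tephra layer in 1996 − 457 = 1539 CE.

1539 CE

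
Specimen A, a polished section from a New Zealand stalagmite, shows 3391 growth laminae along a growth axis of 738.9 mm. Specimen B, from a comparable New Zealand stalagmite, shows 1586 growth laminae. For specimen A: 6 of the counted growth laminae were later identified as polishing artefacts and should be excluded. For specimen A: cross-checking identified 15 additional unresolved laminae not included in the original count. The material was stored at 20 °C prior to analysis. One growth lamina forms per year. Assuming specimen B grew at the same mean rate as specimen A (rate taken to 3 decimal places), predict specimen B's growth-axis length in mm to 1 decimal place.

Specimen A: true growth lamina count = 3391 − 6 + 15 = 3400.
A: Extension rate ≈ 738.9 / 3400 = 0.217 mm/yr.
For B, 0.217 mm/year × 1586 years = 344.2 mm.

344.2 mm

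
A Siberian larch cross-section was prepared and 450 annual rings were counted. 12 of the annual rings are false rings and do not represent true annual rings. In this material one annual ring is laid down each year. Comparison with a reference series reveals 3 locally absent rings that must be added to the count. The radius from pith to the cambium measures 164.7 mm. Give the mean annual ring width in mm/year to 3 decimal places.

0.373 mm/year

Adjusted count: 450 − 12 + 3 = 441 annual rings.
164.7 mm over 441 years gives 164.7 / 441 ≈ 0.373 mm/year.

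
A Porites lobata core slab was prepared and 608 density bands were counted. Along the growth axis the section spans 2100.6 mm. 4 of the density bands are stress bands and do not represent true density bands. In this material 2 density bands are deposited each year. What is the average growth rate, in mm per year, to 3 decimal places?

True density band count = 608 − 4 = 604.
604 density bands at 2 per year is 604 / 2 = 302 years.
Extension rate ≈ 2100.6 / 302 = 6.956 mm per year.

6.956 mm per year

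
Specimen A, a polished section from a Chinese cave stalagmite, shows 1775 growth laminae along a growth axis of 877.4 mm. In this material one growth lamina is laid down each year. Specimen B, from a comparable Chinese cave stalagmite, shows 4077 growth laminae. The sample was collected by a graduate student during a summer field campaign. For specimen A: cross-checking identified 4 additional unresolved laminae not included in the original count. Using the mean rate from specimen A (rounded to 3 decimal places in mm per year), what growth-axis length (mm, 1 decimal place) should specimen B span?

Specimen A: true growth lamina count = 1775 + 4 = 1779.
A: 877.4 mm over 1779 years gives 877.4 / 1779 ≈ 0.493 mm/year.
For B, 0.493 mm/year × 4077 years = 2010.0 mm.

2010.0 mm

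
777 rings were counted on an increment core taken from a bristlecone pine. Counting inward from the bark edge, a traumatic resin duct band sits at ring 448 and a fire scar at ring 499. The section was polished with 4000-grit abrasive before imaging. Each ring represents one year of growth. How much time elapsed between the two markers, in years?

The two markers are separated by 499 − 448 = 51 rings.
That is 51 years at one ring per year.

51 years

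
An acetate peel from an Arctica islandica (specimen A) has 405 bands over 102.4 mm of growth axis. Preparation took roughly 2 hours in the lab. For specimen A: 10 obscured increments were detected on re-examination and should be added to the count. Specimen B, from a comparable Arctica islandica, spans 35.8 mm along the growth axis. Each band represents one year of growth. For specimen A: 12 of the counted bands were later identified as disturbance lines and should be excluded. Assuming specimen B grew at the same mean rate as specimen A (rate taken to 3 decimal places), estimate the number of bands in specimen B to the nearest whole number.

141 bands

Specimen A: true band count = 405 − 12 + 10 = 403.
A: 102.4 mm over 403 years gives 102.4 / 403 ≈ 0.254 mm/yr.
For B, 35.8 / 0.254 = 140.94 years ≈ 141 bands.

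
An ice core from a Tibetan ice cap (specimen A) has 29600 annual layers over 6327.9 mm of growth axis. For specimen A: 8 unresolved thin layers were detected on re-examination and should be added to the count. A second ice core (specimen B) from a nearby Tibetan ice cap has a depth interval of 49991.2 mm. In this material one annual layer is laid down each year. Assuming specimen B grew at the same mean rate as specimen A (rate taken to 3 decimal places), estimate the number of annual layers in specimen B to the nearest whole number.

Specimen A: adjusted count: 29600 + 8 = 29608 annual layers.
A: Extension rate ≈ 6327.9 / 29608 = 0.214 mm per year.
B spans 49991.2 / 0.214 = 233603.74 years ≈ 233604 annual layers.

233604 annual layers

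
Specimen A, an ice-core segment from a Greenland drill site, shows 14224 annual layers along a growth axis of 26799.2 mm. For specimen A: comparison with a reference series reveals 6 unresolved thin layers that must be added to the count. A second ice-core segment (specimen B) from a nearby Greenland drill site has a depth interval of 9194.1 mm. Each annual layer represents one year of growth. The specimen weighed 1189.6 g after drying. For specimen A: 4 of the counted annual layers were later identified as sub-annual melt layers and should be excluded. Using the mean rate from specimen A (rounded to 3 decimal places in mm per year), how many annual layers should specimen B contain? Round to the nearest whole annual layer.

Specimen A: true annual layer count = 14224 − 4 + 6 = 14226.
A: Mean rate = 26799.2 mm / 14226 years ≈ 1.884 mm per year.
For B, 9194.1 / 1.884 = 4880.10 years ≈ 4880 annual layers.

4880 annual layers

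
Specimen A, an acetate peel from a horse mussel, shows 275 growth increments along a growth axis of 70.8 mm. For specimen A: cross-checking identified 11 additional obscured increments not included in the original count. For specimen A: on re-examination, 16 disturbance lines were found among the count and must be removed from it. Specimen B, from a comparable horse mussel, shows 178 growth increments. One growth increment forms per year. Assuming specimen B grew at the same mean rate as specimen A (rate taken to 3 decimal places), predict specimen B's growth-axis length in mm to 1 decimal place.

46.6 mm

Specimen A: after corrections the count is 275 − 16 + 11 = 270 growth increments.
A: Mean rate = 70.8 mm / 270 years ≈ 0.262 mm per year.
B's length ≈ 0.262 × 178 = 46.6 mm.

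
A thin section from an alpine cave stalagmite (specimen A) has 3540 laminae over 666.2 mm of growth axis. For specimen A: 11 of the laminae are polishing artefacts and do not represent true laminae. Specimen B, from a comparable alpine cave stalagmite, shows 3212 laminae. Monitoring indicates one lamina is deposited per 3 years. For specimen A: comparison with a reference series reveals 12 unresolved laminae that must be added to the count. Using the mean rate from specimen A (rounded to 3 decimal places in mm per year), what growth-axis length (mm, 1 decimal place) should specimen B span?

607.1 mm

Specimen A: true lamina count = 3540 − 11 + 12 = 3541.
Specimen A: at 3 years per lamina, 3541 × 3 = 10623 years.
A: Mean rate = 666.2 mm / 10623 years ≈ 0.063 mm/yr.
Specimen B: 3212 laminae at 3 years each span 3212 × 3 = 9636 years. B's length ≈ 0.063 × 9636 = 607.1 mm.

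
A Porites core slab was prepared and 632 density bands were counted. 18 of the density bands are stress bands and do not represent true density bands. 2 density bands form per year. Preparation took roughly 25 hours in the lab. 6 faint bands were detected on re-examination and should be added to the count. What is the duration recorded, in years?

310 yr

Correcting the raw count gives 632 − 18 + 6 = 620 true density bands.
With 2 density bands per year, 620 / 2 = 310 years.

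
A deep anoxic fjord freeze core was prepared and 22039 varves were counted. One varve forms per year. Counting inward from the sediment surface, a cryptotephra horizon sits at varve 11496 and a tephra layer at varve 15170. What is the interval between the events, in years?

15170 − 11496 = 3674 varves lie between the two events.
That is 3674 years at one varve per year.

3674 yr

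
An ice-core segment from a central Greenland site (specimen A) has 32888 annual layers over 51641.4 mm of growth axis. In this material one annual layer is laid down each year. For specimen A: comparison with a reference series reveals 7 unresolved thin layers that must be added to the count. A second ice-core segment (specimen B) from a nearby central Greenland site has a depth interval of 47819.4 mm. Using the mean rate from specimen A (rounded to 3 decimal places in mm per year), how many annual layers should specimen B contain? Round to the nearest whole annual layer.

30458 annual layers

Specimen A: correcting the raw count gives 32888 + 7 = 32895 true annual layers.
A: Extension rate ≈ 51641.4 / 32895 = 1.570 mm per year.
For B, 47819.4 / 1.570 = 30458.22 years ≈ 30458 annual layers.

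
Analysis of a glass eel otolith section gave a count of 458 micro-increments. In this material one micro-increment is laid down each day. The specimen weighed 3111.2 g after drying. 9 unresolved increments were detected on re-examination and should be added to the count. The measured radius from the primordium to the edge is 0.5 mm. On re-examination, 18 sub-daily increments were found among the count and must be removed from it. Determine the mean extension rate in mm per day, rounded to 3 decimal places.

0.001 mm per day

After corrections the count is 458 − 18 + 9 = 449 micro-increments.
0.5 mm over 449 days gives 0.5 / 449 ≈ 0.001 mm per day.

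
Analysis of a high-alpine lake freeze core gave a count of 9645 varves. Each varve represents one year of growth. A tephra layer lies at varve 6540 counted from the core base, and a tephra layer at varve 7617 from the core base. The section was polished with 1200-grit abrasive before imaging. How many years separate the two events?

1077 yr

Separation: 7617 − 6540 = 1077 varves.
At one varve per year, 1077 years elapsed between them.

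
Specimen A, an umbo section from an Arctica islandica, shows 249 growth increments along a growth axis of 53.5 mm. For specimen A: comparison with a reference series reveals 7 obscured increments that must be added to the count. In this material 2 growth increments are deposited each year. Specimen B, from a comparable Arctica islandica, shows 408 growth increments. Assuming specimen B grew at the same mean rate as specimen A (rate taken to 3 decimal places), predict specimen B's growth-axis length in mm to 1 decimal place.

Specimen A: adjusted count: 249 + 7 = 256 growth increments.
Specimen A: with 2 growth increments per year, 256 / 2 = 128 years.
A: 53.5 mm over 128 years gives 53.5 / 128 ≈ 0.418 mm/year.
Specimen B: 408 growth increments at 2 per year is 408 / 2 = 204 years. B's length ≈ 0.418 × 204 = 85.3 mm.

85.3 mm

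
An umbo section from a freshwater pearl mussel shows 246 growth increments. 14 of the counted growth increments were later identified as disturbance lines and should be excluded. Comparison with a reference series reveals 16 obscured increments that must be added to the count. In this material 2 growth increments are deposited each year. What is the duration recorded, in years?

After corrections the count is 246 − 14 + 16 = 248 growth increments.
Dividing by 2 growth increments per year: 248 / 2 = 124 years.

124 years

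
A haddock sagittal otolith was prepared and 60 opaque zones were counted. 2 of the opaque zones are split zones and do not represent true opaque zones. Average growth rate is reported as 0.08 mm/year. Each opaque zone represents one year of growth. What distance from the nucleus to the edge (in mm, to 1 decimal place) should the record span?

Correcting the raw count gives 60 − 2 = 58 true opaque zones.
58 years at 0.08 mm/year gives 0.08 × 58 = 4.6 mm.

4.6 mm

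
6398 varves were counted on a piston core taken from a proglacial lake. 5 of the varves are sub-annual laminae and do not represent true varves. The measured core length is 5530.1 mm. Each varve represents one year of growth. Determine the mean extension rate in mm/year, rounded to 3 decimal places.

After corrections the count is 6398 − 5 = 6393 varves.
Extension rate ≈ 5530.1 / 6393 = 0.865 mm/year.

0.865 mm/year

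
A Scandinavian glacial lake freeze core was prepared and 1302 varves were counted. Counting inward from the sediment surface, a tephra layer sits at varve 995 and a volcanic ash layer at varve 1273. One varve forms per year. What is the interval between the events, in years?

The two markers are separated by 1273 − 995 = 278 varves.
That is 278 years at one varve per year.

278 yr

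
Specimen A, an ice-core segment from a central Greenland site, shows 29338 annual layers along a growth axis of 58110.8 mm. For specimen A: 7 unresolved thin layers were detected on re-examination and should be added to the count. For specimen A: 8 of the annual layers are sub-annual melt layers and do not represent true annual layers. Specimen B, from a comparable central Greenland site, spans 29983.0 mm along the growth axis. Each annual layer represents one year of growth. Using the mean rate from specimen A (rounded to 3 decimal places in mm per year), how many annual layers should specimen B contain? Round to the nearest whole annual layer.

15135 annual layers

Specimen A: after corrections the count is 29338 − 8 + 7 = 29337 annual layers.
A: 58110.8 mm over 29337 years gives 58110.8 / 29337 ≈ 1.981 mm per year.
Specimen B: 29983.0 mm / 1.981 mm per year = 15135.29 years ≈ 15135 annual layers.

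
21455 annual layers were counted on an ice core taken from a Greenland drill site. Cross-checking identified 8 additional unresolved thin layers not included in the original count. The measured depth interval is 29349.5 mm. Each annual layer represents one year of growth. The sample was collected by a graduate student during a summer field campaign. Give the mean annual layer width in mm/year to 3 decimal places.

1.367 mm/year

After corrections the count is 21455 + 8 = 21463 annual layers.
Mean rate = 29349.5 mm / 21463 years ≈ 1.367 mm/year.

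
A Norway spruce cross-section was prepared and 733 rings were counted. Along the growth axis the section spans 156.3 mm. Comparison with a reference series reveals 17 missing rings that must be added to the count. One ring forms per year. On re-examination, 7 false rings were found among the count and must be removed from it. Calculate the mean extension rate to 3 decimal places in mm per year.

0.210 mm per year

True ring count = 733 − 7 + 17 = 743.
156.3 mm over 743 years gives 156.3 / 743 ≈ 0.210 mm per year.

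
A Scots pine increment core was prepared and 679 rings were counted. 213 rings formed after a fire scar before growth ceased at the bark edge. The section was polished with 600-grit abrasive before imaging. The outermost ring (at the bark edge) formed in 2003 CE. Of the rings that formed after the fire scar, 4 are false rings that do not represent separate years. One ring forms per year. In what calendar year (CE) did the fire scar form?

1794 CE

213 rings formed after the fire scar.
Excluding 4 false rings: 213 − 4 = 209.
The ring at the bark edge is 2003 CE, so the fire scar dates to 2003 − 209 = 1794 CE.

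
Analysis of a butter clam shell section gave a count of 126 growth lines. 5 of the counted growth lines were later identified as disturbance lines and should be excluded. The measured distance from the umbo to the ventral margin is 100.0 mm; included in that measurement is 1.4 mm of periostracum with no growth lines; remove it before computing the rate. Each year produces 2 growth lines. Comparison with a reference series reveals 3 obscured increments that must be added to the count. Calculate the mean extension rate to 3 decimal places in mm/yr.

1.590 mm/yr

After corrections the count is 126 − 5 + 3 = 124 growth lines.
With 2 growth lines per year, 124 / 2 = 62 years.
The growth record spans 100.0 − 1.4 = 98.6 mm.
98.6 mm over 62 years gives 98.6 / 62 ≈ 1.590 mm/yr.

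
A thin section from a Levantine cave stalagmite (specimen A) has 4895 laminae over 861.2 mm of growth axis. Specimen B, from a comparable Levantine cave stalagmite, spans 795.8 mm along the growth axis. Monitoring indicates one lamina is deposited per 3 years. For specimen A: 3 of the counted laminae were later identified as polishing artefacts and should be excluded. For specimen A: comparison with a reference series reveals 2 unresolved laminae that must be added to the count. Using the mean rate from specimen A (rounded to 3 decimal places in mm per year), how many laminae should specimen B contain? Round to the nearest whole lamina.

4496 laminae

Specimen A: after corrections the count is 4895 − 3 + 2 = 4894 laminae.
Specimen A: 4894 laminae at 3 years each span 4894 × 3 = 14682 years.
A: Extension rate ≈ 861.2 / 14682 = 0.059 mm/year.
For B, 795.8 / 0.059 = 13488.14 years; at 3 years per lamina that is 13488.14 / 3 ≈ 4496 laminae.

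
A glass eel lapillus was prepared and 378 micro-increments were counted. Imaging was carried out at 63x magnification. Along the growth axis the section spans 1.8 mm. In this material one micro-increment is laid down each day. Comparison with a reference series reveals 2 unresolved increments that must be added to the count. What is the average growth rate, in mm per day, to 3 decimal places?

Correcting the raw count gives 378 + 2 = 380 true micro-increments.
Extension rate ≈ 1.8 / 380 = 0.005 mm per day.

0.005 mm per day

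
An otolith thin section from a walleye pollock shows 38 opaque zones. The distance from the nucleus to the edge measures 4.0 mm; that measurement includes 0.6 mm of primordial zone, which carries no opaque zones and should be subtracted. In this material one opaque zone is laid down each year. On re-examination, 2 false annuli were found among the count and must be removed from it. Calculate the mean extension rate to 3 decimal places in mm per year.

After corrections the count is 38 − 2 = 36 opaque zones.
Removing the 0.6 mm offcut leaves 4.0 − 0.6 = 3.4 mm.
Mean rate = 3.4 mm / 36 years ≈ 0.094 mm per year.

0.094 mm per year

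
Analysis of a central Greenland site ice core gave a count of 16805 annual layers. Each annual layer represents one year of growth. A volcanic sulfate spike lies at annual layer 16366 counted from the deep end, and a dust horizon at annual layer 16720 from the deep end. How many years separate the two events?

354 yr

Separation: 16720 − 16366 = 354 annual layers.
That is 354 years at one annual layer per year.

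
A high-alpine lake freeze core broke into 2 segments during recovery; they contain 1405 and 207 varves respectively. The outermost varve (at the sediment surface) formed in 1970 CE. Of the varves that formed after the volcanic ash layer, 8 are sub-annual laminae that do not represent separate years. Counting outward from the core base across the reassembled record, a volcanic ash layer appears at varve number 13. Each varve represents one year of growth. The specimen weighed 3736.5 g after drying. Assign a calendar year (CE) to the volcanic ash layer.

379 CE

Total varves = 1405 + 207 = 1612.
Between varve 13 and the sediment surface there are 1612 − 13 = 1599 varves.
1599 − 8 false = 1591 true varves after the volcanic ash layer.
The varve at the sediment surface is 1970 CE, so the volcanic ash layer dates to 1970 − 1591 = 379 CE.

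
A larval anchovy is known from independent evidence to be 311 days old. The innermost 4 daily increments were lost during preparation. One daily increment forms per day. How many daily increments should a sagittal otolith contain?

307 daily increments

One daily increment per day gives 311 daily increments over 311 days.
Less the 4 uncaptured daily increments: 311 − 4 = 307.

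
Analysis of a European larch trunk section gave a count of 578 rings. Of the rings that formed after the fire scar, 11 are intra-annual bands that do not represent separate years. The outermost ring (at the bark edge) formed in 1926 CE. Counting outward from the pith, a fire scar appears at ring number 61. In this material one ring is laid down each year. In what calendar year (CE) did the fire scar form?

1420 CE

Between ring 61 and the bark edge there are 578 − 61 = 517 rings.
Excluding 11 false rings: 517 − 11 = 506.
Counting back 506 years from 1926 CE places the fire scar in 1926 − 506 = 1420 CE.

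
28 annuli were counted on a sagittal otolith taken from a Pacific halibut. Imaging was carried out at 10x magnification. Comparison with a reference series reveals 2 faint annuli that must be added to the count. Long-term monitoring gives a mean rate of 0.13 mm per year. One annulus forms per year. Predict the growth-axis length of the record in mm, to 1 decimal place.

3.9 mm

Adjusted count: 28 + 2 = 30 annuli.
30 years at 0.13 mm/year gives 0.13 × 30 = 3.9 mm.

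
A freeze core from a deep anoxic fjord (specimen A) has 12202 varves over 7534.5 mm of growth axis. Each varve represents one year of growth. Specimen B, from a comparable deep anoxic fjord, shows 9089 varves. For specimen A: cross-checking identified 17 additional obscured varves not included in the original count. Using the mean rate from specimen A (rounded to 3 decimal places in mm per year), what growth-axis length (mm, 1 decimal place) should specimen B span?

Specimen A: true varve count = 12202 + 17 = 12219.
A: Extension rate ≈ 7534.5 / 12219 = 0.617 mm/year.
Length of B = 0.617 × 9089 = 5607.9 mm.

5607.9 mm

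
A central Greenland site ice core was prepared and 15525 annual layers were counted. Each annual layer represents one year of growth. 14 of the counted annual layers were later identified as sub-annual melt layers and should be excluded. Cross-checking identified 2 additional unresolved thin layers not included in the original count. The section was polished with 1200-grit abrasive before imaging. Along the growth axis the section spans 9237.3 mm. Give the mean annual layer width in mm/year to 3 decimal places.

0.595 mm/year

Correcting the raw count gives 15525 − 14 + 2 = 15513 true annual layers.
Extension rate ≈ 9237.3 / 15513 = 0.595 mm/year.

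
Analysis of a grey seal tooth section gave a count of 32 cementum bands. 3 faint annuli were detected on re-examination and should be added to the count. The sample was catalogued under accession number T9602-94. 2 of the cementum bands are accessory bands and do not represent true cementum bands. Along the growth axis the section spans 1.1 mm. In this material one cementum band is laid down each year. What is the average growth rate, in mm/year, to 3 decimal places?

True cementum band count = 32 − 2 + 3 = 33.
1.1 mm over 33 years gives 1.1 / 33 ≈ 0.033 mm/year.

0.033 mm/year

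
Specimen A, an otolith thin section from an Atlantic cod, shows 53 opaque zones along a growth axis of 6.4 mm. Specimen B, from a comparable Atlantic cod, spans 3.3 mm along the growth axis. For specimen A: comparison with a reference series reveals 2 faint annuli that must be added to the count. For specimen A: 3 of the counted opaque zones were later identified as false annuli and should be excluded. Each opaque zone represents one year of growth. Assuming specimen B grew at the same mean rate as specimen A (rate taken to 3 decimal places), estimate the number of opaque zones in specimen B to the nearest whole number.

27 opaque zones

Specimen A: adjusted count: 53 − 3 + 2 = 52 opaque zones.
A: 6.4 mm over 52 years gives 6.4 / 52 ≈ 0.123 mm/yr.
Specimen B: 3.3 mm / 0.123 mm per year = 26.83 years ≈ 27 opaque zones.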